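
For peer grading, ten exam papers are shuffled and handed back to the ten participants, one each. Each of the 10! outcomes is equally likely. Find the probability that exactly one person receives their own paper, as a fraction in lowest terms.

Favorable outcomes: C(10,1)·!9 = 10·133496 = 1334960.
Total outcomes: 10! = 3628800.
Probability = 1334960/3628800 = 16687/45360.

16687/45360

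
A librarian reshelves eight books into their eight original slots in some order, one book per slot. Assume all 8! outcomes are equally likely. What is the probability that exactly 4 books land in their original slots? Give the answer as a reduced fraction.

1/64

Favorable outcomes: C(8,4)·!4 = 70·9 = 630.
Total outcomes: 8! = 40320.
Probability = 630/40320 = 1/64.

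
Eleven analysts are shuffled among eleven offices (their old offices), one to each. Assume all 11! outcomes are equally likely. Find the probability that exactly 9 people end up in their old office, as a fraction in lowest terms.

Favorable outcomes: C(11,9)·!2 = 55·1 = 55.
Total outcomes: 11! = 39916800.
Probability = 55/39916800 = 1/725760.

1/725760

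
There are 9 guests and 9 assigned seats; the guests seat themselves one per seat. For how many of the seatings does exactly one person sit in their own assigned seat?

Choose which one of the 9 is fixed: C(9,1) = 9.
The remaining 8 must be deranged: !8 = 14833.
Total: 9 × 14833 = 133497.

133497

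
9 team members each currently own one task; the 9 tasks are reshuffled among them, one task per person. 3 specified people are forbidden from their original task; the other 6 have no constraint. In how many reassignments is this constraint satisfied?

256320

Inclusion-exclusion on the 3 forbidden self-matches:
Σ_{j=0}^{3} (-1)^j C(3,j)(9-j)!
= C(3,0)·9! - C(3,1)·8! + C(3,2)·7! - C(3,3)·6!
= 362880 - 120960 + 15120 - 720
= 256320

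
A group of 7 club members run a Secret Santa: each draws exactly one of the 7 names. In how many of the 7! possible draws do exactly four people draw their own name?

70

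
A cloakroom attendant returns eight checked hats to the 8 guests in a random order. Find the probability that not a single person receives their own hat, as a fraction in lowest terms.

2119/5760

Favorable outcomes: !8 = 14833.
Total outcomes: 8! = 40320.
Probability = 14833/40320 = 2119/5760.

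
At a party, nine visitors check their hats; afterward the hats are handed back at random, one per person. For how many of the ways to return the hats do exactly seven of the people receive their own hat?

36

Choose which 7 of the 9 are fixed: C(9,7) = 36.
The other 2 form a derangement: !2 = 1.
Total: 36 × 1 = 36.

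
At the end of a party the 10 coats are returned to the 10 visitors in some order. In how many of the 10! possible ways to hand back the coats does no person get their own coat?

1334961

!10 is the nearest integer to 10!/e.
10! = 3628800, and 3628800/e ≈ 1334960.92, so !10 = 1334961.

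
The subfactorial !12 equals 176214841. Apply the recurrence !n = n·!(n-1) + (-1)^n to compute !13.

!13 = 13·176214841 - 1 = 2290792932.

2290792932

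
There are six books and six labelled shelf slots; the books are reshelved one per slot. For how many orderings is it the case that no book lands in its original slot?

265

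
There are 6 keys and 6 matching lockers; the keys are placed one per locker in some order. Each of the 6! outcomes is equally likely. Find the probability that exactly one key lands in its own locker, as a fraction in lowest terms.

11/30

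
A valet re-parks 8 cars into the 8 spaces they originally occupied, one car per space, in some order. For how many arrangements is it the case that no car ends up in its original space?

14833

Recurrence: !8 = 8·!7 + (-1)^8.
!8 = 8·1854 + 1 = 14833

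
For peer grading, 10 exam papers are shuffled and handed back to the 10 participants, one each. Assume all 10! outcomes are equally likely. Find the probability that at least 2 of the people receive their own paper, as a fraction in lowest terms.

958879/3628800

Favorable outcomes: Σ_{i≥2} C(10,i)·!(10-i) = 45·14833 + 120·1854 + 210·265 + 252·44 + 210·9 + 120·2 + 45·1 + 10·0 + 1·1 = 958879.
Total outcomes: 10! = 3628800.
Probability = 958879/3628800 = 958879/3628800.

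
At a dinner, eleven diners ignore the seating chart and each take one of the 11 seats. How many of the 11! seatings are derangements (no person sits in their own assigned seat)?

14684570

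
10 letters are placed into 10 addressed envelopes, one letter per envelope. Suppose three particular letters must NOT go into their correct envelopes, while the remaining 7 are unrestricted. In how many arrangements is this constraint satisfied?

2656080

Inclusion-exclusion on the 3 forbidden self-matches:
Σ_{j=0}^{3} (-1)^j C(3,j)(10-j)!
= C(3,0)·10! - C(3,1)·9! + C(3,2)·8! - C(3,3)·7!
= 3628800 - 1088640 + 120960 - 5040
= 2656080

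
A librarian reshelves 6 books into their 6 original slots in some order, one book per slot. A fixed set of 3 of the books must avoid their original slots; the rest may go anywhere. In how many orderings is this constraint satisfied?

426

Inclusion-exclusion on the 3 forbidden self-matches:
Σ_{j=0}^{3} (-1)^j C(3,j)(6-j)!
= C(3,0)·6! - C(3,1)·5! + C(3,2)·4! - C(3,3)·3!
= 720 - 360 + 72 - 6
= 426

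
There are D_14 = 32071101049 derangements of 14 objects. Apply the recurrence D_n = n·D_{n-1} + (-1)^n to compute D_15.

481066515734

D_15 = 15·32071101049 - 1 = 481066515734.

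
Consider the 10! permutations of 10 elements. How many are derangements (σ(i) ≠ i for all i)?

1334961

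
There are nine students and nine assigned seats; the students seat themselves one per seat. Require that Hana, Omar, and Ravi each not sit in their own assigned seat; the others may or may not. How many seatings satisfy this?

256320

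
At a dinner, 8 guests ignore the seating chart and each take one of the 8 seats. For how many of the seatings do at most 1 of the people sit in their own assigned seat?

# with exactly i fixed is C(8,i)·!(8-i); sum over i=0..1:
  i=0: C(8,0)·!8 = 1·14833 = 14833
  i=1: C(8,1)·!7 = 8·1854 = 14832
Total = 29665.

29665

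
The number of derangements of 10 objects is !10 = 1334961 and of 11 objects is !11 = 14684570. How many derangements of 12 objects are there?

!12 = (12-1)·(!11 + !10) = 11·(14684570 + 1334961) = 11·16019531 = 176214841.

176214841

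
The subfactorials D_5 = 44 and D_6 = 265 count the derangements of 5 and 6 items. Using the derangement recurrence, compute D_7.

1854

D_7 = (7-1)·(D_6 + D_5) = 6·(265 + 44) = 6·309 = 1854.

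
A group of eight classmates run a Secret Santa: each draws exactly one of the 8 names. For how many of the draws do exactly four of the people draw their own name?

630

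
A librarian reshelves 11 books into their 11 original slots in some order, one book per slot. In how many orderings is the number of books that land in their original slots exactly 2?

7342280

Choose which 2 of the 11 are fixed: C(11,2) = 55.
The remaining 9 must be deranged: !9 = 133496.
Total: 55 × 133496 = 7342280.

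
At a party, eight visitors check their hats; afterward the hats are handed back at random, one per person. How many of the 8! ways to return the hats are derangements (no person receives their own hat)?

14833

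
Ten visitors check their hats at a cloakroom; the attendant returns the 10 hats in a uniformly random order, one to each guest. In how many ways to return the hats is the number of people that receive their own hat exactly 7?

240

Pick the 7 fixed positions: C(10,7) = 120 ways.
The other 3 form a derangement: !3 = 2.
Total: 120 × 2 = 240.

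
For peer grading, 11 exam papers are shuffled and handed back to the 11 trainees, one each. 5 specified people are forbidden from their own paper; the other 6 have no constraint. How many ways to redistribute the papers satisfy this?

25022880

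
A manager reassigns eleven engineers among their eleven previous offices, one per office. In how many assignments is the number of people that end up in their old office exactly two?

7342280

Choose which 2 of the 11 are fixed: C(11,2) = 55.
The remaining 9 must be deranged: !9 = 133496.
Total: 55 × 133496 = 7342280.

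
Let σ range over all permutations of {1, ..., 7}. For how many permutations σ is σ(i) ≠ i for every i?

1854

Use !n = n·!(n-1) + (-1)^n.
!7 = 7·265 - 1 = 1854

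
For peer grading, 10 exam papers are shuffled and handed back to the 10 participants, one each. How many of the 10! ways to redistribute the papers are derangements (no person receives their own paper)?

1334961

Recurrence: !10 = 10·!9 + (-1)^10.
!10 = 10·133496 + 1 = 1334961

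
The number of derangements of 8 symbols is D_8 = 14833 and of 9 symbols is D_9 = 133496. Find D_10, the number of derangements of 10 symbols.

D_10 = (10-1)·(D_9 + D_8) = 9·(133496 + 14833) = 9·148329 = 1334961.

1334961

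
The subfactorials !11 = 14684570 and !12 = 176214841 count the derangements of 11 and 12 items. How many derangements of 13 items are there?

2290792932

!13 = (13-1)·(!12 + !11) = 12·(176214841 + 14684570) = 12·190899411 = 2290792932.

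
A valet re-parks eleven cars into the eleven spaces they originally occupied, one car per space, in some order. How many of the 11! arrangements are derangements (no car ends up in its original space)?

14684570

Recurrence: !11 = 11·!10 + (-1)^11.
!11 = 11·1334961 - 1 = 14684570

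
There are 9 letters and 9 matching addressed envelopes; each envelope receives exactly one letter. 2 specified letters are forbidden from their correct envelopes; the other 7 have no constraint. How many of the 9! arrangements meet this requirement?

Inclusion-exclusion on the 2 forbidden self-matches:
Σ_{j=0}^{2} (-1)^j C(2,j)(9-j)!
= C(2,0)·9! - C(2,1)·8! + C(2,2)·7!
= 362880 - 80640 + 5040
= 287280

287280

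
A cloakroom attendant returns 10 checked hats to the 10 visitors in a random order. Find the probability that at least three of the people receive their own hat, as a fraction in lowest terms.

145697/1814400

Favorable outcomes: Σ_{i≥3} C(10,i)·!(10-i) = 120·1854 + 210·265 + 252·44 + 210·9 + 120·2 + 45·1 + 10·0 + 1·1 = 291394.
Total outcomes: 10! = 3628800.
Probability = 291394/3628800 = 145697/1814400.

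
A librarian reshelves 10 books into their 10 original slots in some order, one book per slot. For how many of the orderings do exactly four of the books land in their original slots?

Pick the 4 fixed positions: C(10,4) = 210 ways.
The remaining 6 must be deranged: !6 = 265.
Total: 210 × 265 = 55650.

55650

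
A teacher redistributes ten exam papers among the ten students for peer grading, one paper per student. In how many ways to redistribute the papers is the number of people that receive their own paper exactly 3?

Pick the 3 fixed positions: C(10,3) = 120 ways.
The remaining 7 must be deranged: !7 = 1854.
Total: 120 × 1854 = 222480.

222480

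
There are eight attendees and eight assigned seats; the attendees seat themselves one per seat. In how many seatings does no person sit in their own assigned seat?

14833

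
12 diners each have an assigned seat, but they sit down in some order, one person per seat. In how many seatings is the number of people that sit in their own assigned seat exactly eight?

4455

Choose which 8 of the 12 are fixed: C(12,8) = 495.
The remaining 4 must be deranged: !4 = 9.
Total: 495 × 9 = 4455.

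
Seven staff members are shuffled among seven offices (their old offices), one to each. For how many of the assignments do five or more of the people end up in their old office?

22

# with exactly i fixed is C(7,i)·!(7-i); sum over i=5..7:
  i=5: C(7,5)·!2 = 21·1 = 21
  i=6: C(7,6)·!1 = 7·0 = 0
  i=7: C(7,7)·!0 = 1·1 = 1
Total = 22.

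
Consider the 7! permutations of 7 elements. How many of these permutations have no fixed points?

1854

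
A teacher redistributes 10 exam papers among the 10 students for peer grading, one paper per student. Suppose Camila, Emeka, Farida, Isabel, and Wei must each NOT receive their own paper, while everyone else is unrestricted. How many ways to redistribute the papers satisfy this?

Let A_j be the event that the j-th constrained one is fixed. By inclusion-exclusion over the 5 events:
Σ_{j=0}^{5} (-1)^j C(5,j)(10-j)!
= C(5,0)·10! - C(5,1)·9! + C(5,2)·8! - C(5,3)·7! + C(5,4)·6! - C(5,5)·5!
= 3628800 - 1814400 + 403200 - 50400 + 3600 - 120
= 2170680

2170680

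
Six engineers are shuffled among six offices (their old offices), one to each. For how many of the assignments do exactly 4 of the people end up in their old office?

15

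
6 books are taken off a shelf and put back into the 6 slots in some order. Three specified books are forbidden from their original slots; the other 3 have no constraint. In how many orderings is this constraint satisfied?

Let A_j be the event that the j-th constrained one is fixed. By inclusion-exclusion over the 3 events:
Σ_{j=0}^{3} (-1)^j C(3,j)(6-j)!
= C(3,0)·6! - C(3,1)·5! + C(3,2)·4! - C(3,3)·3!
= 720 - 360 + 72 - 6
= 426

426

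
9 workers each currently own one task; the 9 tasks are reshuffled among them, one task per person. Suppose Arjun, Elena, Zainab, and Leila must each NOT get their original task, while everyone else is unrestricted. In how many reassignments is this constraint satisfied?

229080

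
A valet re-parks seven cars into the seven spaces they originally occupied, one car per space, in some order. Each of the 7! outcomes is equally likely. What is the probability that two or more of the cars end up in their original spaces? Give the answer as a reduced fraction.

Favorable outcomes: Σ_{i≥2} C(7,i)·!(7-i) = 21·44 + 35·9 + 35·2 + 21·1 + 7·0 + 1·1 = 1331.
Total outcomes: 7! = 5040.
Probability = 1331/5040 = 1331/5040.

1331/5040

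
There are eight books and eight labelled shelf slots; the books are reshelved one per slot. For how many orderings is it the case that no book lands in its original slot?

14833

!8 is the nearest integer to 8!/e.
8! = 40320, and 40320/e ≈ 14832.90, so !8 = 14833.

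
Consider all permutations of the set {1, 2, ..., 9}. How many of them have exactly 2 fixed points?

Pick the 2 fixed positions: C(9,2) = 36 ways.
The remaining 7 must be deranged: !7 = 1854.
Total: 36 × 1854 = 66744.

66744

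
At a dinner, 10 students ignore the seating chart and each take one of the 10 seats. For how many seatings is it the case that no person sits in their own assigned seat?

1334961

Use !n = (n-1)(!(n-1) + !(n-2)).
!10 = 9·(133496 + 14833) = 9·148329 = 1334961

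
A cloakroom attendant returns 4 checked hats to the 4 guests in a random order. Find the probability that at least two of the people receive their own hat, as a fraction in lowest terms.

Favorable outcomes: Σ_{i≥2} C(4,i)·!(4-i) = 6·1 + 4·0 + 1·1 = 7.
Total outcomes: 4! = 24.
Probability = 7/24 = 7/24.

7/24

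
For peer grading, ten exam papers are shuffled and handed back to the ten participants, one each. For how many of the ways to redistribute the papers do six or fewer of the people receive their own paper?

# with exactly i fixed is C(10,i)·!(10-i); sum over i=0..6:
  i=0: C(10,0)·!10 = 1·1334961 = 1334961
  i=1: C(10,1)·!9 = 10·133496 = 1334960
  i=2: C(10,2)·!8 = 45·14833 = 667485
  i=3: C(10,3)·!7 = 120·1854 = 222480
  i=4: C(10,4)·!6 = 210·265 = 55650
  i=5: C(10,5)·!5 = 252·44 = 11088
  i=6: C(10,6)·!4 = 210·9 = 1890
Total = 3628514.

3628514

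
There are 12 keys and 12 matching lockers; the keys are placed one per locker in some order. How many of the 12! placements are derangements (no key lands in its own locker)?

The number of derangements of 12 is !12 = Σ_{k=0}^{12} (-1)^k·12!/k!
= 12! - 12!/1! + 12!/2! - 12!/3! + 12!/4! - 12!/5! + 12!/6! - 12!/7! + 12!/8! - 12!/9! + 12!/10! - 12!/11! + 12!/12!
= 479001600 - 479001600 + 239500800 - 79833600 + 19958400 - 3991680 + 665280 - 95040 + 11880 - 1320 + 132 - 12 + 1
= 176214841

176214841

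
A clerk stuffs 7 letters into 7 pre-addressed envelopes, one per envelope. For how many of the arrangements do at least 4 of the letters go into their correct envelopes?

# with exactly i fixed is C(7,i)·!(7-i); sum over i=4..7:
  i=4: C(7,4)·!3 = 35·2 = 70
  i=5: C(7,5)·!2 = 21·1 = 21
  i=6: C(7,6)·!1 = 7·0 = 0
  i=7: C(7,7)·!0 = 1·1 = 1
Total = 92.

92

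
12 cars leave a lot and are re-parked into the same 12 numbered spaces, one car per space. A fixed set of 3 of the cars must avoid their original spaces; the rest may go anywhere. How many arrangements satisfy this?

369774720

Let A_j be the event that the j-th constrained one is fixed. By inclusion-exclusion over the 3 events:
Σ_{j=0}^{3} (-1)^j C(3,j)(12-j)!
= C(3,0)·12! - C(3,1)·11! + C(3,2)·10! - C(3,3)·9!
= 479001600 - 119750400 + 10886400 - 362880
= 369774720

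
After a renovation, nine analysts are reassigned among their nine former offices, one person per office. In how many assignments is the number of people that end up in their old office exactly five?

Pick the 5 fixed positions: C(9,5) = 126 ways.
The other 4 form a derangement: !4 = 9.
Total: 126 × 9 = 1134.

1134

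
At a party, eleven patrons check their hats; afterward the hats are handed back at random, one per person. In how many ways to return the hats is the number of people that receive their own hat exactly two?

Choose which 2 of the 11 are fixed: C(11,2) = 55.
The other 9 form a derangement: !9 = 133496.
Total: 55 × 133496 = 7342280.

7342280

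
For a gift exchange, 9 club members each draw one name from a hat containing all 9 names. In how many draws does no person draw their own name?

133496

Recurrence: !9 = 8·(!8 + !7).
!9 = 8·(14833 + 1854) = 8·16687 = 133496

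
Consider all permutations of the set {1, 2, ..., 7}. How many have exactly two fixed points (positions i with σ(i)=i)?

Choose which 2 of the 7 are fixed: C(7,2) = 21.
The remaining 5 must be deranged: !5 = 44.
Total: 21 × 44 = 924.

924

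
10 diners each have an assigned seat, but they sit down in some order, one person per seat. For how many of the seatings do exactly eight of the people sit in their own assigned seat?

Pick the 8 fixed positions: C(10,8) = 45 ways.
The remaining 2 must be deranged: !2 = 1.
Total: 45 × 1 = 45.

45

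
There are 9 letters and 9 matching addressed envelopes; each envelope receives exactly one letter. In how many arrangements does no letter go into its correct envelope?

The number of derangements of 9 is !9 = Σ_{k=0}^{9} (-1)^k·9!/k!
= 9! - 9!/1! + 9!/2! - 9!/3! + 9!/4! - 9!/5! + 9!/6! - 9!/7! + 9!/8! - 9!/9!
= 362880 - 362880 + 181440 - 60480 + 15120 - 3024 + 504 - 72 + 9 - 1
= 133496

133496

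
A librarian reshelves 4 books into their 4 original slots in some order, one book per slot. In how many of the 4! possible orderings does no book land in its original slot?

!4 is the nearest integer to 4!/e.
4! = 24, and 24/e ≈ 8.83, so !4 = 9.

9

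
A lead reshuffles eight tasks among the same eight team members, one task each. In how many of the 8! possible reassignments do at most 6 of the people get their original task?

40319

# with exactly i fixed is C(8,i)·!(8-i); sum over i=0..6:
  i=0: C(8,0)·!8 = 1·14833 = 14833
  i=1: C(8,1)·!7 = 8·1854 = 14832
  i=2: C(8,2)·!6 = 28·265 = 7420
  i=3: C(8,3)·!5 = 56·44 = 2464
  i=4: C(8,4)·!4 = 70·9 = 630
  i=5: C(8,5)·!3 = 56·2 = 112
  i=6: C(8,6)·!2 = 28·1 = 28
Total = 40319.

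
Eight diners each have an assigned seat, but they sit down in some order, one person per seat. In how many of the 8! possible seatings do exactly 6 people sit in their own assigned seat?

Pick the 6 fixed positions: C(8,6) = 28 ways.
The other 2 form a derangement: !2 = 1.
Total: 28 × 1 = 28.

28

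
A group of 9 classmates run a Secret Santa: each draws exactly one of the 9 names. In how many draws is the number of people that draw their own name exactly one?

133497

Choose which one of the 9 is fixed: C(9,1) = 9.
The remaining 8 must be deranged: !8 = 14833.
Total: 9 × 14833 = 133497.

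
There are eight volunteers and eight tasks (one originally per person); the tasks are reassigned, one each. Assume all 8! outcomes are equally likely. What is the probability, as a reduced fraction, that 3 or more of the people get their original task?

647/8064

Favorable outcomes: Σ_{i≥3} C(8,i)·!(8-i) = 56·44 + 70·9 + 56·2 + 28·1 + 8·0 + 1·1 = 3235.
Total outcomes: 8! = 40320.
Probability = 3235/40320 = 647/8064.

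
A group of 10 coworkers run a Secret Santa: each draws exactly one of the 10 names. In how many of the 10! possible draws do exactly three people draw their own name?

222480

Pick the 3 fixed positions: C(10,3) = 120 ways.
The remaining 7 must be deranged: !7 = 1854.
Total: 120 × 1854 = 222480.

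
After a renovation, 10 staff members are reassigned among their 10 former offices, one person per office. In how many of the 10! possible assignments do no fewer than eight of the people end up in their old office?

46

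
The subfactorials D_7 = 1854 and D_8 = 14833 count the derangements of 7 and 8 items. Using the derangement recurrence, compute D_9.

133496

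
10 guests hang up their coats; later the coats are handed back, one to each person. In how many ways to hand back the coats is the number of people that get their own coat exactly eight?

45

Choose which 8 of the 10 are fixed: C(10,8) = 45.
The other 2 form a derangement: !2 = 1.
Total: 45 × 1 = 45.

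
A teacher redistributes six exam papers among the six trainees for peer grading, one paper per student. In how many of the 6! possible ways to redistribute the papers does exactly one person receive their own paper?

264

Pick the single fixed position: C(6,1) = 6 ways.
The remaining 5 must be deranged: !5 = 44.
Total: 6 × 44 = 264.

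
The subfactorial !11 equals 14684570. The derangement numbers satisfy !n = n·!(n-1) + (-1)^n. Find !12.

176214841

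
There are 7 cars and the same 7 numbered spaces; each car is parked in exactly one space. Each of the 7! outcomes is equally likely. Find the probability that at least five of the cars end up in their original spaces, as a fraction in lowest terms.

Favorable outcomes: Σ_{i≥5} C(7,i)·!(7-i) = 21·1 + 7·0 + 1·1 = 22.
Total outcomes: 7! = 5040.
Probability = 22/5040 = 11/2520.

11/2520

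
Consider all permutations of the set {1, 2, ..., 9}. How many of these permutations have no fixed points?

133496

Use !n = (n-1)(!(n-1) + !(n-2)).
!9 = 8·(14833 + 1854) = 8·16687 = 133496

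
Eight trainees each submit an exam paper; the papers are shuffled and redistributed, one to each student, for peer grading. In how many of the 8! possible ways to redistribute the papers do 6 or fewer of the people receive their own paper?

40319

# with exactly i fixed is C(8,i)·!(8-i); sum over i=0..6:
  i=0: C(8,0)·!8 = 1·14833 = 14833
  i=1: C(8,1)·!7 = 8·1854 = 14832
  i=2: C(8,2)·!6 = 28·265 = 7420
  i=3: C(8,3)·!5 = 56·44 = 2464
  i=4: C(8,4)·!4 = 70·9 = 630
  i=5: C(8,5)·!3 = 56·2 = 112
  i=6: C(8,6)·!2 = 28·1 = 28
Total = 40319.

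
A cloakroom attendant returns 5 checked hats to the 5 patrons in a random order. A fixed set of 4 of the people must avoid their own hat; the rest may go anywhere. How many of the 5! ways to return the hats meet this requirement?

53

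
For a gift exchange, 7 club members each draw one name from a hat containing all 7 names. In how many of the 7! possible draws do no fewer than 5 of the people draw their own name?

22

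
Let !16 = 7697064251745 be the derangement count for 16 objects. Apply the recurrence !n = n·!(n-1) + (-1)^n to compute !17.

130850092279664

!17 = 17·7697064251745 - 1 = 130850092279664.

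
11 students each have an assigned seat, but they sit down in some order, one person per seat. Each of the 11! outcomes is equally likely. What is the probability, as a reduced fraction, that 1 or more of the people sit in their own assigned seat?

Favorable outcomes: Σ_{i≥1} C(11,i)·!(11-i) = 11·1334961 + 55·133496 + 165·14833 + 330·1854 + 462·265 + 462·44 + 330·9 + 165·2 + 55·1 + 11·0 + 1·1 = 25232230.
Total outcomes: 11! = 39916800.
Probability = 25232230/39916800 = 2523223/3991680.

2523223/3991680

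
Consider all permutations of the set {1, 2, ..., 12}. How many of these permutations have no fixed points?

176214841

Use !n = (n-1)(!(n-1) + !(n-2)).
!12 = 11·(14684570 + 1334961) = 11·16019531 = 176214841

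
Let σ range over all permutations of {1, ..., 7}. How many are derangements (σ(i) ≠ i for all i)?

1854

Recurrence: !7 = 6·(!6 + !5).
!7 = 6·(265 + 44) = 6·309 = 1854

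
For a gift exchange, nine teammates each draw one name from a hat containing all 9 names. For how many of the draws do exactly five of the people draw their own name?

1134

Choose which 5 of the 9 are fixed: C(9,5) = 126.
The other 4 form a derangement: !4 = 9.
Total: 126 × 9 = 1134.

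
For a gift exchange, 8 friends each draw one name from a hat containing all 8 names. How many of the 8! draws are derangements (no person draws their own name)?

The number of derangements of 8 is !8 = Σ_{k=0}^{8} (-1)^k·8!/k!
= 8! - 8!/1! + 8!/2! - 8!/3! + 8!/4! - 8!/5! + 8!/6! - 8!/7! + 8!/8!
= 40320 - 40320 + 20160 - 6720 + 1680 - 336 + 56 - 8 + 1
= 14833

14833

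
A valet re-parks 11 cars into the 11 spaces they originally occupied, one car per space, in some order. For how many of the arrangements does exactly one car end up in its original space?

Pick the single fixed position: C(11,1) = 11 ways.
The other 10 form a derangement: !10 = 1334961.
Total: 11 × 1334961 = 14684571.

14684571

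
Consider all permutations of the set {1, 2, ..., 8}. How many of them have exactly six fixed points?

28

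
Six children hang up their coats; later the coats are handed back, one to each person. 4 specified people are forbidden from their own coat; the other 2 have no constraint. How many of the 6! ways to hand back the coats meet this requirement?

362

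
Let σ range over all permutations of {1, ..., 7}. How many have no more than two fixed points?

# with exactly i fixed is C(7,i)·!(7-i); sum over i=0..2:
  i=0: C(7,0)·!7 = 1·1854 = 1854
  i=1: C(7,1)·!6 = 7·265 = 1855
  i=2: C(7,2)·!5 = 21·44 = 924
Total = 4633.

4633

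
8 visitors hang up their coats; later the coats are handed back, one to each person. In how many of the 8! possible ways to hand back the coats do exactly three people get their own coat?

Pick the 3 fixed positions: C(8,3) = 56 ways.
The remaining 5 must be deranged: !5 = 44.
Total: 56 × 44 = 2464.

2464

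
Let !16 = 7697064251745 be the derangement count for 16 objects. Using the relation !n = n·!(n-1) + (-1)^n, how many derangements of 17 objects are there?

!17 = 17·7697064251745 - 1 = 130850092279664.

130850092279664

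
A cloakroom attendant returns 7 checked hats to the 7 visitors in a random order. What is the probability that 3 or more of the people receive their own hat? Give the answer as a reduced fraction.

407/5040

Favorable outcomes: Σ_{i≥3} C(7,i)·!(7-i) = 35·9 + 35·2 + 21·1 + 7·0 + 1·1 = 407.
Total outcomes: 7! = 5040.
Probability = 407/5040 = 407/5040.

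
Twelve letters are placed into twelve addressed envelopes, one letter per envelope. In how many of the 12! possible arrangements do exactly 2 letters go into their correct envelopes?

88107426

Pick the 2 fixed positions: C(12,2) = 66 ways.
The other 10 form a derangement: !10 = 1334961.
Total: 66 × 1334961 = 88107426.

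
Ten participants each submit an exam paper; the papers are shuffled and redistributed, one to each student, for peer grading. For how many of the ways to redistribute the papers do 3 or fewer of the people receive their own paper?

3559886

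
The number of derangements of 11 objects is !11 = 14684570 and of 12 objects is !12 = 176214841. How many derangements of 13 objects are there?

!13 = (13-1)·(!12 + !11) = 12·(176214841 + 14684570) = 12·190899411 = 2290792932.

2290792932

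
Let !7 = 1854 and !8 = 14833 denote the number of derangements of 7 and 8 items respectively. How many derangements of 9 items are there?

133496

!9 = (9-1)·(!8 + !7) = 8·(14833 + 1854) = 8·16687 = 133496.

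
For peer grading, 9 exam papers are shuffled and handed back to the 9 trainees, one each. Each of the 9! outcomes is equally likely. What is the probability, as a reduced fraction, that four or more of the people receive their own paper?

6883/362880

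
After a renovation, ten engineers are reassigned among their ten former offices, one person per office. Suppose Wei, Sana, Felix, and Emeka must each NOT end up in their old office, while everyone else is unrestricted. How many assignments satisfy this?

2399760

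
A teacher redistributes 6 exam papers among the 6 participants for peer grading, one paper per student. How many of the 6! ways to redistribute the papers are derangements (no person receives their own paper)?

!6 = 6! · Σ_{k=0}^{6} (-1)^k/k!
= 6! - 6!/1! + 6!/2! - 6!/3! + 6!/4! - 6!/5! + 6!/6!
= 720 - 720 + 360 - 120 + 30 - 6 + 1
= 265

265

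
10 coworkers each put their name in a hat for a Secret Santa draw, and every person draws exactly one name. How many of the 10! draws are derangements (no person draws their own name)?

1334961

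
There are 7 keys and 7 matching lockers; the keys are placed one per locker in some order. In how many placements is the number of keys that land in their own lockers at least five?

22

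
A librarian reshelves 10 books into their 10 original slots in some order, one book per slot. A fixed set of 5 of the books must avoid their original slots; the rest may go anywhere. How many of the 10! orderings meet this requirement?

2170680

Let A_j be the event that the j-th constrained one is fixed. By inclusion-exclusion over the 5 events:
Σ_{j=0}^{5} (-1)^j C(5,j)(10-j)!
= C(5,0)·10! - C(5,1)·9! + C(5,2)·8! - C(5,3)·7! + C(5,4)·6! - C(5,5)·5!
= 3628800 - 1814400 + 403200 - 50400 + 3600 - 120
= 2170680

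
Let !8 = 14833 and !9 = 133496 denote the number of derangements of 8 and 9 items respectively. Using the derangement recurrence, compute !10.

!10 = (10-1)·(!9 + !8) = 9·(133496 + 14833) = 9·148329 = 1334961.

1334961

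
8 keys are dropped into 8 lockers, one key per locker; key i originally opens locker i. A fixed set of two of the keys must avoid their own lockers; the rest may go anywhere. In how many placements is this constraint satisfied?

Inclusion-exclusion on the 2 forbidden self-matches:
Σ_{j=0}^{2} (-1)^j C(2,j)(8-j)!
= C(2,0)·8! - C(2,1)·7! + C(2,2)·6!
= 40320 - 10080 + 720
= 30960

30960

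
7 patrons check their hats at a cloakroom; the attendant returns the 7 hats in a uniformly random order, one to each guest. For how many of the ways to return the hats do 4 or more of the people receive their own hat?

# with exactly i fixed is C(7,i)·!(7-i); sum over i=4..7:
  i=4: C(7,4)·!3 = 35·2 = 70
  i=5: C(7,5)·!2 = 21·1 = 21
  i=6: C(7,6)·!1 = 7·0 = 0
  i=7: C(7,7)·!0 = 1·1 = 1
Total = 92.

92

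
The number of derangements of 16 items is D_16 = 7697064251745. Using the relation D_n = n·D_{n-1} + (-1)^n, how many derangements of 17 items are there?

D_17 = 17·7697064251745 - 1 = 130850092279664.

130850092279664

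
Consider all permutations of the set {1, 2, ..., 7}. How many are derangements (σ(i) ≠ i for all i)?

1854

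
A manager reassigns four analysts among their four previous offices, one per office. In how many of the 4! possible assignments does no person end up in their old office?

9

By inclusion-exclusion, !4 = Σ (-1)^k · 4!/k! for k=0..4
= 4! - 4!/1! + 4!/2! - 4!/3! + 4!/4!
= 24 - 24 + 12 - 4 + 1
= 9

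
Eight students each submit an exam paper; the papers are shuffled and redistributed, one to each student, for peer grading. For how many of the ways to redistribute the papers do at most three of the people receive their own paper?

39549

# with exactly i fixed is C(8,i)·!(8-i); sum over i=0..3:
  i=0: C(8,0)·!8 = 1·14833 = 14833
  i=1: C(8,1)·!7 = 8·1854 = 14832
  i=2: C(8,2)·!6 = 28·265 = 7420
  i=3: C(8,3)·!5 = 56·44 = 2464
Total = 39549.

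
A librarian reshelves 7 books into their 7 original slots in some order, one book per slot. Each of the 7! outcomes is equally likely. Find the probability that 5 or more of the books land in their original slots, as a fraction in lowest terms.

Favorable outcomes: Σ_{i≥5} C(7,i)·!(7-i) = 21·1 + 7·0 + 1·1 = 22.
Total outcomes: 7! = 5040.
Probability = 22/5040 = 11/2520.

11/2520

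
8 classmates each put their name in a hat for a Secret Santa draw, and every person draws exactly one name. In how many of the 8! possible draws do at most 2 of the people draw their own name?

37085

# with exactly i fixed is C(8,i)·!(8-i); sum over i=0..2:
  i=0: C(8,0)·!8 = 1·14833 = 14833
  i=1: C(8,1)·!7 = 8·1854 = 14832
  i=2: C(8,2)·!6 = 28·265 = 7420
Total = 37085.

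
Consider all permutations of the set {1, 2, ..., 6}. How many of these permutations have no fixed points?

The number of derangements of 6 is !6 = Σ_{k=0}^{6} (-1)^k·6!/k!
= 6! - 6!/1! + 6!/2! - 6!/3! + 6!/4! - 6!/5! + 6!/6!
= 720 - 720 + 360 - 120 + 30 - 6 + 1
= 265

265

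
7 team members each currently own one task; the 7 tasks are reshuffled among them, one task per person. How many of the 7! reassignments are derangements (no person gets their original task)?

Use !n = n·!(n-1) + (-1)^n.
!7 = 7·265 - 1 = 1854

1854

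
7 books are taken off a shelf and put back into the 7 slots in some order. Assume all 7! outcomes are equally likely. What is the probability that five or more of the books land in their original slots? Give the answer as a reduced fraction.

11/2520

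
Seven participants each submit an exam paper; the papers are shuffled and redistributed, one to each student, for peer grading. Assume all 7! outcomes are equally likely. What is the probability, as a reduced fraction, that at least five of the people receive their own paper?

Favorable outcomes: Σ_{i≥5} C(7,i)·!(7-i) = 21·1 + 7·0 + 1·1 = 22.
Total outcomes: 7! = 5040.
Probability = 22/5040 = 11/2520.

11/2520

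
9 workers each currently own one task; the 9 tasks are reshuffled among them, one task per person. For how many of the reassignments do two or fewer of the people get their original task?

Sum C(9,i)·!(9-i) for i = 0..2:
  i=0: C(9,0)·!9 = 1·133496 = 133496
  i=1: C(9,1)·!8 = 9·14833 = 133497
  i=2: C(9,2)·!7 = 36·1854 = 66744
Total = 333737.

333737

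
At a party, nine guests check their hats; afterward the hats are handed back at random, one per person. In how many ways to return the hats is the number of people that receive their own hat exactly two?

66744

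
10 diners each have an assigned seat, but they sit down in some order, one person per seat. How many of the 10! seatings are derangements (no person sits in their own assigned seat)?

1334961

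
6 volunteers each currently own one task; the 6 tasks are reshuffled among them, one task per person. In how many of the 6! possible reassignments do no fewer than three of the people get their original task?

# with exactly i fixed is C(6,i)·!(6-i); sum over i=3..6:
  i=3: C(6,3)·!3 = 20·2 = 40
  i=4: C(6,4)·!2 = 15·1 = 15
  i=5: C(6,5)·!1 = 6·0 = 0
  i=6: C(6,6)·!0 = 1·1 = 1
Total = 56.

56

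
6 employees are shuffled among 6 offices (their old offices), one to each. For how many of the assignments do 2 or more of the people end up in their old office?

191

Sum C(6,i)·!(6-i) for i = 2..6:
  i=2: C(6,2)·!4 = 15·9 = 135
  i=3: C(6,3)·!3 = 20·2 = 40
  i=4: C(6,4)·!2 = 15·1 = 15
  i=5: C(6,5)·!1 = 6·0 = 0
  i=6: C(6,6)·!0 = 1·1 = 1
Total = 191.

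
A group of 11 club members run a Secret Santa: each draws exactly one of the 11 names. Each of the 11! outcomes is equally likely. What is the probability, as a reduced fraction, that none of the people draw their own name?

1468457/3991680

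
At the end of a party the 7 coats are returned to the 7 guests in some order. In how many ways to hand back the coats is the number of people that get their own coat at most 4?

Sum C(7,i)·!(7-i) for i = 0..4:
  i=0: C(7,0)·!7 = 1·1854 = 1854
  i=1: C(7,1)·!6 = 7·265 = 1855
  i=2: C(7,2)·!5 = 21·44 = 924
  i=3: C(7,3)·!4 = 35·9 = 315
  i=4: C(7,4)·!3 = 35·2 = 70
Total = 5018.

5018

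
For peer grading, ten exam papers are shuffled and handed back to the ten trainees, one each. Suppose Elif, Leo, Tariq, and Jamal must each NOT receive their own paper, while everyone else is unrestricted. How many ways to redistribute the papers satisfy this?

Let A_j be the event that the j-th constrained one is fixed. By inclusion-exclusion over the 4 events:
Σ_{j=0}^{4} (-1)^j C(4,j)(10-j)!
= C(4,0)·10! - C(4,1)·9! + C(4,2)·8! - C(4,3)·7! + C(4,4)·6!
= 3628800 - 1451520 + 241920 - 20160 + 720
= 2399760

2399760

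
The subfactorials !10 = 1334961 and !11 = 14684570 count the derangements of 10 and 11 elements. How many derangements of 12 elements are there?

176214841

!12 = (12-1)·(!11 + !10) = 11·(14684570 + 1334961) = 11·16019531 = 176214841.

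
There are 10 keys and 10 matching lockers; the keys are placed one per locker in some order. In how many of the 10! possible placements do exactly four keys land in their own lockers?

55650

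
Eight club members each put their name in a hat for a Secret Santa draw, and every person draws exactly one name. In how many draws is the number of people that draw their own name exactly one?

Choose which one of the 8 is fixed: C(8,1) = 8.
The other 7 form a derangement: !7 = 1854.
Total: 8 × 1854 = 14832.

14832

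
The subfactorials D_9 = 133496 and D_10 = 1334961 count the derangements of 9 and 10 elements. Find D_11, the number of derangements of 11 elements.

14684570

D_11 = (11-1)·(D_10 + D_9) = 10·(1334961 + 133496) = 10·1468457 = 14684570.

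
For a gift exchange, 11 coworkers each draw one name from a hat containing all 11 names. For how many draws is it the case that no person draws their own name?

Recurrence: !11 = 11·!10 + (-1)^11.
!11 = 11·1334961 - 1 = 14684570

14684570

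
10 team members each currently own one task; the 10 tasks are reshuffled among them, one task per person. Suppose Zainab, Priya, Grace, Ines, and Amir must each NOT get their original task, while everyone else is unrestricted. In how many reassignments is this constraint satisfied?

Inclusion-exclusion on the 5 forbidden self-matches:
Σ_{j=0}^{5} (-1)^j C(5,j)(10-j)!
= C(5,0)·10! - C(5,1)·9! + C(5,2)·8! - C(5,3)·7! + C(5,4)·6! - C(5,5)·5!
= 3628800 - 1814400 + 403200 - 50400 + 3600 - 120
= 2170680

2170680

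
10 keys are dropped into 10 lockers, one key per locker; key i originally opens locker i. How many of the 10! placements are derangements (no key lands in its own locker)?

!10 = 10! · Σ_{k=0}^{10} (-1)^k/k!
= 10! - 10!/1! + 10!/2! - 10!/3! + 10!/4! - 10!/5! + 10!/6! - 10!/7! + 10!/8! - 10!/9! + 10!/10!
= 3628800 - 3628800 + 1814400 - 604800 + 151200 - 30240 + 5040 - 720 + 90 - 10 + 1
= 1334961

1334961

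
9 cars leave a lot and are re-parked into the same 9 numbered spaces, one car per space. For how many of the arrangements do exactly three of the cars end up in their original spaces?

22260

Pick the 3 fixed positions: C(9,3) = 84 ways.
The remaining 6 must be deranged: !6 = 265.
Total: 84 × 265 = 22260.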